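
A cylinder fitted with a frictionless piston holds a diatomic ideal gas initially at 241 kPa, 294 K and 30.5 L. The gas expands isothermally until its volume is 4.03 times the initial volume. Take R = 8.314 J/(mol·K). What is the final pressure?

Isothermal: T stays 294 K; PV = const ⇒ V₂ = 123 L, P₂ = 59.8 kPa.

59.8 kPa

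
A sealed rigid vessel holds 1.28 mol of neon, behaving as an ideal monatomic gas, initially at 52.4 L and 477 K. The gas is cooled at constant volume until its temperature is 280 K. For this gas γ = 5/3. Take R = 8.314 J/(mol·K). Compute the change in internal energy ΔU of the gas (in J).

-3140 J

P₁ = nRT₁/V₁ = 1.28×8.314×477/52.4 = 96.9 kPa.
Isochoric: V stays 52.4 L; P/T = const ⇒ T₂ = 280 K, P₂ = 56.9 kPa.
For an ideal gas ΔU = nCvΔT with Cv = (3/2)R = 12.5 J/(mol·K).
ΔU = 1.28×12.5×(280−477) = -3140 J.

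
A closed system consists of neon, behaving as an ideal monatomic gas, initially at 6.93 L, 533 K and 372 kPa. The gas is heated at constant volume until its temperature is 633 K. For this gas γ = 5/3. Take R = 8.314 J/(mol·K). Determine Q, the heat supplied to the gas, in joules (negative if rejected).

n = P₁V₁/(RT₁) = 372×6.93/(8.314×533) = 0.582 mol.
Isochoric: V stays 6.93 L; P/T = const ⇒ T₂ = 633 K, P₂ = 442 kPa.
W = 0 (no volume change).
ΔU = nCvΔT = 0.582×12.5×(633−533) = 726 J.
Q = ΔU = 726 J.

726 J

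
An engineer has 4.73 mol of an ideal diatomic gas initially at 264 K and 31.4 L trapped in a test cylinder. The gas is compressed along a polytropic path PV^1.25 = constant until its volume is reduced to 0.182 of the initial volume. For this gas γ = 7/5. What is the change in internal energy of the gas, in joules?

13800 J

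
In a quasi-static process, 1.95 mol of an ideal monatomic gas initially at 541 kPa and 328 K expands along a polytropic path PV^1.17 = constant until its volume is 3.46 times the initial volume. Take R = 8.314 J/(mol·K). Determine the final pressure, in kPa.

127 kPa

V₁ = nRT₁/P₁ = 1.95×8.314×328/541 = 9.83 L.
Polytropic n=1.17: T₂ = T₁(V₁/V₂)^(n−1) = 328×(0.289)^0.17 = 266 K; P₂ = P₁(V₁/V₂)^n = 127 kPa.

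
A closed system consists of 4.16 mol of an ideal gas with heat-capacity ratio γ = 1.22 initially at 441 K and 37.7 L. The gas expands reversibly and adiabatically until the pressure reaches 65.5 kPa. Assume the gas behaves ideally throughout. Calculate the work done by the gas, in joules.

P₁ = nRT₁/V₁ = 4.16×8.314×441/37.7 = 405 kPa.
Adiabatic: T₂/T₁ = (P₂/P₁)^((γ−1)/γ) ⇒ T₂ = 441×(0.162)^0.180 = 318 K; V₂ = 168 L.
ΔU = nCvΔT = 4.16×37.8×(318−441) = -19400 J.
Q = 0 for an adiabatic process, so W = −ΔU = 19400 J.

19400 J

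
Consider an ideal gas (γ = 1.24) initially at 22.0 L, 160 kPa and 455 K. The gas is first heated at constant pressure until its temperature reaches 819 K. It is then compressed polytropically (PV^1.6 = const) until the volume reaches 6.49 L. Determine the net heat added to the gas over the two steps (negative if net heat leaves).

45600 J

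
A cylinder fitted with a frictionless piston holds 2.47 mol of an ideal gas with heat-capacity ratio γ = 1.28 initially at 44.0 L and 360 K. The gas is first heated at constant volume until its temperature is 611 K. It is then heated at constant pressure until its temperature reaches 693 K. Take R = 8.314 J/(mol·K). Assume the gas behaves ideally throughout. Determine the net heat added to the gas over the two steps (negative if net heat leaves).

26100 J

P₁ = nRT₁/V₁ = 2.47×8.314×360/44.0 = 168 kPa.
Step 1 — Isochoric: V stays 44.0 L; P/T = const ⇒ T₂ = 611 K, P₂ = 285 kPa.
W = 0 (no volume change).
ΔU = nCvΔT = 2.47×29.7×(611−360) = 18400 J.
Q = ΔU = 18400 J.
State after step 1: P = 285 kPa, V = 44.0 L, T = 611 K.
Step 2 — Isobaric: P stays 285 kPa; V/T = const ⇒ T₂ = 693 K, V₂ = 49.9 L.
W = PΔV = 285×(49.9−44.0) kPa·L = 1680 J.
ΔU = nCvΔT = 2.47×29.7×(693−611) = 6010 J.
Q = ΔU + W = nCpΔT = 7700 J.
Net over both steps: W = 1680 J, Q = 26100 J, ΔU = 24400 J.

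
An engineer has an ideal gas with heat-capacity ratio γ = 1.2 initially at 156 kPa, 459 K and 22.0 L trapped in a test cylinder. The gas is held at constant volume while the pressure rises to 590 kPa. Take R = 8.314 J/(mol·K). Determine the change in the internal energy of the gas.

n = P₁V₁/(RT₁) = 156×22.0/(8.314×459) = 0.899 mol.
Isochoric: V stays 22.0 L; P/T = const ⇒ T₂ = 1740 K, P₂ = 590 kPa.
For an ideal gas ΔU = nCvΔT with Cv = R/(γ−1) = 41.6 J/(mol·K).
ΔU = 0.899×41.6×(1740−459) = 47700 J.

47700 J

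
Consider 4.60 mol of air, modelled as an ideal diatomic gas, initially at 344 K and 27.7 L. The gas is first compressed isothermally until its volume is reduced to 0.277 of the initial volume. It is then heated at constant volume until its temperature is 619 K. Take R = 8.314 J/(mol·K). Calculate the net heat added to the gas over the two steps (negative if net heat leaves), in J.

P₁ = nRT₁/V₁ = 4.60×8.314×344/27.7 = 475 kPa.
Step 1 — Isothermal: T stays 344 K; PV = const ⇒ V₂ = 7.67 L, P₂ = 1710 kPa.
ΔU = 0 (ideal gas, T constant).
W = nRT ln(V₂/V₁) = 4.60×8.314×344×ln(0.277) = -16900 J.
Q = ΔU + W = -16900 J.
State after step 1: P = 1710 kPa, V = 7.67 L, T = 344 K.
Step 2 — Isochoric: V stays 7.67 L; P/T = const ⇒ T₂ = 619 K, P₂ = 3090 kPa.
W = 0 (no volume change).
ΔU = nCvΔT = 4.60×20.8×(619−344) = 26300 J.
Q = ΔU = 26300 J.
Net over both steps: W = -16900 J, Q = 9400 J, ΔU = 26300 J.

9400 J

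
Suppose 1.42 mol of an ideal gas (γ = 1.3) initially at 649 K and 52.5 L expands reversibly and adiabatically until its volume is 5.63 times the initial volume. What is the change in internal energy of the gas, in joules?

P₁ = nRT₁/V₁ = 1.42×8.314×649/52.5 = 146 kPa.
Adiabatic: TV^(γ−1) = const ⇒ T₂ = 649×(0.178)^0.300 = 386 K; PV^γ = const ⇒ P₂ = 15.4 kPa.
For an ideal gas ΔU = nCvΔT with Cv = R/(γ−1) = 27.7 J/(mol·K).
ΔU = 1.42×27.7×(386−649) = -10300 J.

-10300 J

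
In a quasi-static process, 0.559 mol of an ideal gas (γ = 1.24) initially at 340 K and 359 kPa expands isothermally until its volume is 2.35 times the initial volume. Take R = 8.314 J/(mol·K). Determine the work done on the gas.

V₁ = nRT₁/P₁ = 0.559×8.314×340/359 = 4.40 L.
Isothermal: T stays 340 K; PV = const ⇒ V₂ = 10.3 L, P₂ = 153 kPa.
W = nRT ln(V₂/V₁) = 0.559×8.314×340×ln(2.35) = 1350 J.
Work done on the gas = −W_by = -1350 J.

-1350 J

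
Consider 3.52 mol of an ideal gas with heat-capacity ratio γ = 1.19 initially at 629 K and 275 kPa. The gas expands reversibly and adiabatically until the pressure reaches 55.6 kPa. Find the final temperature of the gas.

487 K

V₁ = nRT₁/P₁ = 3.52×8.314×629/275 = 66.9 L.
Adiabatic: T₂/T₁ = (P₂/P₁)^((γ−1)/γ) ⇒ T₂ = 629×(0.202)^0.160 = 487 K; V₂ = 256 L.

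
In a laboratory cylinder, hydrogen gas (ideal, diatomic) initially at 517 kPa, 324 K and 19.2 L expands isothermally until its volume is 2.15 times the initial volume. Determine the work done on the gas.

-7600 J

n = P₁V₁/(RT₁) = 517×19.2/(8.314×324) = 3.68 mol.
Isothermal: T stays 324 K; PV = const ⇒ V₂ = 41.3 L, P₂ = 240 kPa.
W = nRT ln(V₂/V₁) = 3.68×8.314×324×ln(2.15) = 7600 J.
Work done on the gas = −W_by = -7600 J.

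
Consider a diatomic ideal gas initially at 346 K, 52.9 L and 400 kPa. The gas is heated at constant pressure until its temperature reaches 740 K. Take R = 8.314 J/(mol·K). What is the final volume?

113 L

Isobaric: P stays 400 kPa; V/T = const ⇒ T₂ = 740 K, V₂ = 113 L.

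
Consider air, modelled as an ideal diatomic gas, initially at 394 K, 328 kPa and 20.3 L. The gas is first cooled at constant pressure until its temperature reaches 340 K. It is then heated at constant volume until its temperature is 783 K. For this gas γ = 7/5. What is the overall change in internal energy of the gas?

n = P₁V₁/(RT₁) = 328×20.3/(8.314×394) = 2.03 mol.
Step 1 — Isobaric: P stays 328 kPa; V/T = const ⇒ T₂ = 340 K, V₂ = 17.5 L.
W = PΔV = 328×(17.5−20.3) kPa·L = -913 J.
ΔU = nCvΔT = 2.03×20.8×(340−394) = -2280 J.
Q = ΔU + W = nCpΔT = -3190 J.
State after step 1: P = 328 kPa, V = 17.5 L, T = 340 K.
Step 2 — Isochoric: V stays 17.5 L; P/T = const ⇒ T₂ = 783 K, P₂ = 755 kPa.
W = 0 (no volume change).
ΔU = nCvΔT = 2.03×20.8×(783−340) = 18700 J.
Q = ΔU = 18700 J.
Net over both steps: W = -913 J, Q = 15500 J, ΔU = 16400 J.

16400 J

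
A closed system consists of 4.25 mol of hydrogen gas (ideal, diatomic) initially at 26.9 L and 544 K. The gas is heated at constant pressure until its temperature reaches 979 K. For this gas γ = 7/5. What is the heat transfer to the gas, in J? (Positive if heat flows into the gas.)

P₁ = nRT₁/V₁ = 4.25×8.314×544/26.9 = 715 kPa.
Isobaric: P stays 715 kPa; V/T = const ⇒ T₂ = 979 K, V₂ = 48.4 L.
W = PΔV = 715×(48.4−26.9) kPa·L = 15400 J.
ΔU = nCvΔT = 4.25×20.8×(979−544) = 38400 J.
Q = ΔU + W = nCpΔT = 53800 J.

53800 J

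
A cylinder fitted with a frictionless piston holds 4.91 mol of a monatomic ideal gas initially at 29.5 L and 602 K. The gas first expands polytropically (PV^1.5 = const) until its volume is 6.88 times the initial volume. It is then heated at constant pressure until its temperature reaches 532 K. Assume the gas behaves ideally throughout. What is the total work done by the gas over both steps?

P₁ = nRT₁/V₁ = 4.91×8.314×602/29.5 = 833 kPa.
Step 1 — Polytropic n=1.5: T₂ = T₁(V₁/V₂)^(n−1) = 602×(0.145)^0.50 = 230 K; P₂ = P₁(V₁/V₂)^n = 46.2 kPa.
W = (P₁V₁−P₂V₂)/(n−1) = (833×29.5−46.2×203)/0.50 = 30400 J.
ΔU = nCvΔT = 4.91×12.5×(230−602) = -22800 J.
Q = ΔU + W = 7600 J.
State after step 1: P = 46.2 kPa, V = 203 L, T = 230 K.
Step 2 — Isobaric: P stays 46.2 kPa; V/T = const ⇒ T₂ = 532 K, V₂ = 470 L.
W = PΔV = 46.2×(470−203) kPa·L = 12300 J.
ΔU = nCvΔT = 4.91×12.5×(532−230) = 18500 J.
Q = ΔU + W = nCpΔT = 30900 J.
Net over both steps: W = 42800 J, Q = 38500 J, ΔU = -4290 J.

42800 J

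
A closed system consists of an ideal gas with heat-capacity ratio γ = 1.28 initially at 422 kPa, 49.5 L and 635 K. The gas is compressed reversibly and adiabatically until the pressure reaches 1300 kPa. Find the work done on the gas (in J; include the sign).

n = P₁V₁/(RT₁) = 422×49.5/(8.314×635) = 3.96 mol.
Adiabatic: T₂/T₁ = (P₂/P₁)^((γ−1)/γ) ⇒ T₂ = 635×(3.08)^0.219 = 812 K; V₂ = 20.6 L.
ΔU = nCvΔT = 3.96×29.7×(812−635) = 20800 J.
Q = 0 for an adiabatic process, so W = −ΔU = -20800 J.
Work done on the gas = −W_by = 20800 J.

20800 J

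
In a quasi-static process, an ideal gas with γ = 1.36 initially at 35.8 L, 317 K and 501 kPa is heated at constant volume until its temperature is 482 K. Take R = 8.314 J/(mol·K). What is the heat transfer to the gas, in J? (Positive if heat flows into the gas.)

n = P₁V₁/(RT₁) = 501×35.8/(8.314×317) = 6.81 mol.
Isochoric: V stays 35.8 L; P/T = const ⇒ T₂ = 482 K, P₂ = 762 kPa.
W = 0 (no volume change).
ΔU = nCvΔT = 6.81×23.1×(482−317) = 25900 J.
Q = ΔU = 25900 J.

25900 J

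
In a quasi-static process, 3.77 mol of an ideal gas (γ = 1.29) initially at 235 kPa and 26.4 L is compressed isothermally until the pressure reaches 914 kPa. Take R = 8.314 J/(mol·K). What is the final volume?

6.79 L

T₁ = P₁V₁/(nR) = 235×26.4/(3.77×8.314) = 198 K.
Isothermal: T stays 198 K; PV = const ⇒ V₂ = 6.79 L, P₂ = 914 kPa.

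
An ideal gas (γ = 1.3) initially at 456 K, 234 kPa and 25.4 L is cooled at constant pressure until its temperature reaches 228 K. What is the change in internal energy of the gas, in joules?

n = P₁V₁/(RT₁) = 234×25.4/(8.314×456) = 1.57 mol.
Isobaric: P stays 234 kPa; V/T = const ⇒ T₂ = 228 K, V₂ = 12.7 L.
For an ideal gas ΔU = nCvΔT with Cv = R/(γ−1) = 27.7 J/(mol·K).
ΔU = 1.57×27.7×(228−456) = -9910 J.

-9910 J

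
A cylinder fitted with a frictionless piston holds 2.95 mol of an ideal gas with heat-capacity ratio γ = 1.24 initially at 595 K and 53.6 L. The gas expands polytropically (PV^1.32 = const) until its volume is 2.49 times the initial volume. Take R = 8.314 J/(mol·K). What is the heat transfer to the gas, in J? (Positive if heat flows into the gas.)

-3850 J

P₁ = nRT₁/V₁ = 2.95×8.314×595/53.6 = 272 kPa.
Polytropic n=1.32: T₂ = T₁(V₁/V₂)^(n−1) = 595×(0.402)^0.32 = 444 K; P₂ = P₁(V₁/V₂)^n = 81.7 kPa.
W = (P₁V₁−P₂V₂)/(n−1) = (272×53.6−81.7×133)/0.32 = 11500 J.
ΔU = nCvΔT = 2.95×34.6×(444−595) = -15400 J.
Q = ΔU + W = -3850 J.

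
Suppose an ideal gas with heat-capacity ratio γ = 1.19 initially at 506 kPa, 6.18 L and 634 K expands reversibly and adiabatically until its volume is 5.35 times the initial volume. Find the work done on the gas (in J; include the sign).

-4490 J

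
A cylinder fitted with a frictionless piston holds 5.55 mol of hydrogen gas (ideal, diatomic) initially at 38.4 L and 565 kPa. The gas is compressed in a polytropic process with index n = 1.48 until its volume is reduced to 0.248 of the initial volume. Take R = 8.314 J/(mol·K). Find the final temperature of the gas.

T₁ = P₁V₁/(nR) = 565×38.4/(5.55×8.314) = 470 K.
Polytropic n=1.48: T₂ = T₁(V₁/V₂)^(n−1) = 470×(4.03)^0.48 = 918 K; P₂ = P₁(V₁/V₂)^n = 4450 kPa.

918 K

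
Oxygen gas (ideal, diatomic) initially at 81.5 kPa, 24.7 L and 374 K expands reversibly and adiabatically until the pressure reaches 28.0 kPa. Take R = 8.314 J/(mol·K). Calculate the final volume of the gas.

Adiabatic: T₂/T₁ = (P₂/P₁)^((γ−1)/γ) ⇒ T₂ = 374×(0.344)^0.286 = 276 K; V₂ = 53.0 L.

53.0 L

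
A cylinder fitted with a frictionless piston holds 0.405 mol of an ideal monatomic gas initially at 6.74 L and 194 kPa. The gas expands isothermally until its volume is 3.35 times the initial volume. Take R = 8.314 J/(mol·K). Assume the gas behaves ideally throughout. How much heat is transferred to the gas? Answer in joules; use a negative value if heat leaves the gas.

T₁ = P₁V₁/(nR) = 194×6.74/(0.405×8.314) = 388 K.
Isothermal: T stays 388 K; PV = const ⇒ V₂ = 22.6 L, P₂ = 57.9 kPa.
ΔU = 0 (ideal gas, T constant).
W = nRT ln(V₂/V₁) = 0.405×8.314×388×ln(3.35) = 1580 J.
Q = ΔU + W = 1580 J.

1580 J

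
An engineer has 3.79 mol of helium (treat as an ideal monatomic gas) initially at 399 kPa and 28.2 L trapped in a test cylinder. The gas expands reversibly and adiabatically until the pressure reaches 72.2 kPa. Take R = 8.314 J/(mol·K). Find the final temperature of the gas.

180 K

T₁ = P₁V₁/(nR) = 399×28.2/(3.79×8.314) = 357 K.
Adiabatic: T₂/T₁ = (P₂/P₁)^((γ−1)/γ) ⇒ T₂ = 357×(0.181)^0.400 = 180 K; V₂ = 78.7 L.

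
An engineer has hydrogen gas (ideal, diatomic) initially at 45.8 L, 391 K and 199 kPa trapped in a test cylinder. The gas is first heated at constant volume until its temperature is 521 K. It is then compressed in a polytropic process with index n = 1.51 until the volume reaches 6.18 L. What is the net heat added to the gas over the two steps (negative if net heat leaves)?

19200 J

n = P₁V₁/(RT₁) = 199×45.8/(8.314×391) = 2.80 mol.
Step 1 — Isochoric: V stays 45.8 L; P/T = const ⇒ T₂ = 521 K, P₂ = 265 kPa.
W = 0 (no volume change).
ΔU = nCvΔT = 2.80×20.8×(521−391) = 7580 J.
Q = ΔU = 7580 J.
State after step 1: P = 265 kPa, V = 45.8 L, T = 521 K.
Step 2 — Polytropic n=1.51: T₂ = T₁(V₁/V₂)^(n−1) = 521×(7.41)^0.51 = 1450 K; P₂ = P₁(V₁/V₂)^n = 5460 kPa.
W = (P₁V₁−P₂V₂)/(n−1) = (265×45.8−5460×6.18)/0.51 = -42300 J.
ΔU = nCvΔT = 2.80×20.8×(1450−521) = 54000 J.
Q = ΔU + W = 11600 J.
Net over both steps: W = -42300 J, Q = 19200 J, ΔU = 61500 J.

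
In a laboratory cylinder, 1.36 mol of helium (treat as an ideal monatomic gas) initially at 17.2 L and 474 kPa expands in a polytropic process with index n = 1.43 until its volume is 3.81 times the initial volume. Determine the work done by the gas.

8290 J

T₁ = P₁V₁/(nR) = 474×17.2/(1.36×8.314) = 721 K.
Polytropic n=1.43: T₂ = T₁(V₁/V₂)^(n−1) = 721×(0.262)^0.43 = 406 K; P₂ = P₁(V₁/V₂)^n = 70.0 kPa.
W = (P₁V₁−P₂V₂)/(n−1) = (474×17.2−70.0×65.5)/0.43 = 8290 J.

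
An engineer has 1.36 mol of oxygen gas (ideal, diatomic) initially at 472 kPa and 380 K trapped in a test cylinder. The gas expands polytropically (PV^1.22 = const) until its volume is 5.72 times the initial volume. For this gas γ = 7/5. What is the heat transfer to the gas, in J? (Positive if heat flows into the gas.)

2800 J

V₁ = nRT₁/P₁ = 1.36×8.314×380/472 = 9.10 L.
Polytropic n=1.22: T₂ = T₁(V₁/V₂)^(n−1) = 380×(0.175)^0.22 = 259 K; P₂ = P₁(V₁/V₂)^n = 56.2 kPa.
W = (P₁V₁−P₂V₂)/(n−1) = (472×9.10−56.2×52.1)/0.22 = 6220 J.
ΔU = nCvΔT = 1.36×20.8×(259−380) = -3420 J.
Q = ΔU + W = 2800 J.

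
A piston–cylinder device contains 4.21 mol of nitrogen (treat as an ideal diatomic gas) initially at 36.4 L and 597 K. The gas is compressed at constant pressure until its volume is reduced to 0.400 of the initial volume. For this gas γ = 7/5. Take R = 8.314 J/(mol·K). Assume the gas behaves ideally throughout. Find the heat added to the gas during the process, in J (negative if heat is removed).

P₁ = nRT₁/V₁ = 4.21×8.314×597/36.4 = 574 kPa.
Isobaric: P stays 574 kPa; V/T = const ⇒ T₂ = 239 K, V₂ = 14.6 L.
W = PΔV = 574×(14.6−36.4) kPa·L = -12500 J.
ΔU = nCvΔT = 4.21×20.8×(239−597) = -31300 J.
Q = ΔU + W = nCpΔT = -43900 J.

-43900 J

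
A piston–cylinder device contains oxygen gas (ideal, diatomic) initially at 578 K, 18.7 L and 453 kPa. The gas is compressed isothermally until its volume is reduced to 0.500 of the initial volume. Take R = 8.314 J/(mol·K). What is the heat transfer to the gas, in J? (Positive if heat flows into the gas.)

n = P₁V₁/(RT₁) = 453×18.7/(8.314×578) = 1.76 mol.
Isothermal: T stays 578 K; PV = const ⇒ V₂ = 9.35 L, P₂ = 906 kPa.
ΔU = 0 (ideal gas, T constant).
W = nRT ln(V₂/V₁) = 1.76×8.314×578×ln(0.500) = -5870 J.
Q = ΔU + W = -5870 J.

-5870 J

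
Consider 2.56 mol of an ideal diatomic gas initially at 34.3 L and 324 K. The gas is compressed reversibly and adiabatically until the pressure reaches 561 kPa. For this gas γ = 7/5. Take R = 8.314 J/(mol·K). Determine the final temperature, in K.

P₁ = nRT₁/V₁ = 2.56×8.314×324/34.3 = 201 kPa.
Adiabatic: T₂/T₁ = (P₂/P₁)^((γ−1)/γ) ⇒ T₂ = 324×(2.79)^0.286 = 434 K; V₂ = 16.5 L.

434 K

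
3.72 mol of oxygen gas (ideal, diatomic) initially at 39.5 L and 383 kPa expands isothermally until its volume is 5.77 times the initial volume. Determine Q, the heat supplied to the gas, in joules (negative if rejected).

26500 J

T₁ = P₁V₁/(nR) = 383×39.5/(3.72×8.314) = 489 K.
Isothermal: T stays 489 K; PV = const ⇒ V₂ = 228 L, P₂ = 66.4 kPa.
ΔU = 0 (ideal gas, T constant).
W = nRT ln(V₂/V₁) = 3.72×8.314×489×ln(5.77) = 26500 J.
Q = ΔU + W = 26500 J.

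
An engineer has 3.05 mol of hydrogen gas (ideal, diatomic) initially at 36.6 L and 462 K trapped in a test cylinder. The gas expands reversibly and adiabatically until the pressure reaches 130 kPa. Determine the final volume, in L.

P₁ = nRT₁/V₁ = 3.05×8.314×462/36.6 = 320 kPa.
Adiabatic: T₂/T₁ = (P₂/P₁)^((γ−1)/γ) ⇒ T₂ = 462×(0.406)^0.286 = 357 K; V₂ = 69.7 L.

69.7 L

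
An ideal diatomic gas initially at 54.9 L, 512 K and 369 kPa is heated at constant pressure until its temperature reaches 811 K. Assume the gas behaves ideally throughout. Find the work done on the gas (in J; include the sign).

n = P₁V₁/(RT₁) = 369×54.9/(8.314×512) = 4.76 mol.
Isobaric: P stays 369 kPa; V/T = const ⇒ T₂ = 811 K, V₂ = 87.0 L.
W = PΔV = 369×(87.0−54.9) kPa·L = 11800 J.
Work done on the gas = −W_by = -11800 J.

-11800 J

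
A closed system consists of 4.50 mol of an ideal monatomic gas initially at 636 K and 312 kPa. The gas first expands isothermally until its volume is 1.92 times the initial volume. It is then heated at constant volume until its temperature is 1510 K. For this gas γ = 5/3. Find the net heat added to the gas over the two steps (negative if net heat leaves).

V₁ = nRT₁/P₁ = 4.50×8.314×636/312 = 76.3 L.
Step 1 — Isothermal: T stays 636 K; PV = const ⇒ V₂ = 146 L, P₂ = 162 kPa.
ΔU = 0 (ideal gas, T constant).
W = nRT ln(V₂/V₁) = 4.50×8.314×636×ln(1.92) = 15500 J.
Q = ΔU + W = 15500 J.
State after step 1: P = 162 kPa, V = 146 L, T = 636 K.
Step 2 — Isochoric: V stays 146 L; P/T = const ⇒ T₂ = 1510 K, P₂ = 386 kPa.
W = 0 (no volume change).
ΔU = nCvΔT = 4.50×12.5×(1510−636) = 49000 J.
Q = ΔU = 49000 J.
Net over both steps: W = 15500 J, Q = 64600 J, ΔU = 49000 J.

64600 J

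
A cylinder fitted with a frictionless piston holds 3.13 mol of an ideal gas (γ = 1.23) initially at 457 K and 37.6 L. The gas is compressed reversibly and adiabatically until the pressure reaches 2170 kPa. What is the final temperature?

655 K

P₁ = nRT₁/V₁ = 3.13×8.314×457/37.6 = 316 kPa.
Adiabatic: T₂/T₁ = (P₂/P₁)^((γ−1)/γ) ⇒ T₂ = 457×(6.86)^0.187 = 655 K; V₂ = 7.86 L.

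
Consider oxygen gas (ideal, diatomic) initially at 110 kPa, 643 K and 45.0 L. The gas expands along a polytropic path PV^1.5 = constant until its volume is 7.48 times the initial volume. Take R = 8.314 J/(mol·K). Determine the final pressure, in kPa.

Polytropic n=1.5: T₂ = T₁(V₁/V₂)^(n−1) = 643×(0.134)^0.50 = 235 K; P₂ = P₁(V₁/V₂)^n = 5.38 kPa.

5.38 kPa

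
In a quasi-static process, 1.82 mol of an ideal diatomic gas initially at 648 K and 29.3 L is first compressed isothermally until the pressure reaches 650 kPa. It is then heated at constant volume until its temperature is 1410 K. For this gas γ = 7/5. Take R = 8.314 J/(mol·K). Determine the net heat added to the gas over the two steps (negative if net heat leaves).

22300 J

P₁ = nRT₁/V₁ = 1.82×8.314×648/29.3 = 335 kPa.
Step 1 — Isothermal: T stays 648 K; PV = const ⇒ V₂ = 15.1 L, P₂ = 650 kPa.
ΔU = 0 (ideal gas, T constant).
W = nRT ln(V₂/V₁) = 1.82×8.314×648×ln(0.515) = -6510 J.
Q = ΔU + W = -6510 J.
State after step 1: P = 650 kPa, V = 15.1 L, T = 648 K.
Step 2 — Isochoric: V stays 15.1 L; P/T = const ⇒ T₂ = 1410 K, P₂ = 1410 kPa.
W = 0 (no volume change).
ΔU = nCvΔT = 1.82×20.8×(1410−648) = 28800 J.
Q = ΔU = 28800 J.
Net over both steps: W = -6510 J, Q = 22300 J, ΔU = 28800 J.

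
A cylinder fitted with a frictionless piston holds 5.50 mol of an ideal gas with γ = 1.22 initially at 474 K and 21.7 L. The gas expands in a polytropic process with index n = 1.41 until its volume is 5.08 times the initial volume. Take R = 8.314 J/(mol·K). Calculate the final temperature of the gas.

243 K

P₁ = nRT₁/V₁ = 5.50×8.314×474/21.7 = 999 kPa.
Polytropic n=1.41: T₂ = T₁(V₁/V₂)^(n−1) = 474×(0.197)^0.41 = 243 K; P₂ = P₁(V₁/V₂)^n = 101 kPa.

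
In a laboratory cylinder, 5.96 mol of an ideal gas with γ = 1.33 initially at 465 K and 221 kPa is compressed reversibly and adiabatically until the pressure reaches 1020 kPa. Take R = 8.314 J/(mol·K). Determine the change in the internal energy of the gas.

V₁ = nRT₁/P₁ = 5.96×8.314×465/221 = 104 L.
Adiabatic: T₂/T₁ = (P₂/P₁)^((γ−1)/γ) ⇒ T₂ = 465×(4.62)^0.248 = 680 K; V₂ = 33.0 L.
For an ideal gas ΔU = nCvΔT with Cv = R/(γ−1) = 25.2 J/(mol·K).
ΔU = 5.96×25.2×(680−465) = 32200 J.

32200 J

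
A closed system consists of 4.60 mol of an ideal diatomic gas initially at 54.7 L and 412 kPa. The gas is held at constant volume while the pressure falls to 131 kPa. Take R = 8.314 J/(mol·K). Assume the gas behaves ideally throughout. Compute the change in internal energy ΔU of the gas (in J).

T₁ = P₁V₁/(nR) = 412×54.7/(4.60×8.314) = 589 K.
Isochoric: V stays 54.7 L; P/T = const ⇒ T₂ = 187 K, P₂ = 131 kPa.
For an ideal gas ΔU = nCvΔT with Cv = (5/2)R = 20.8 J/(mol·K).
ΔU = 4.60×20.8×(187−589) = -38400 J.

-38400 J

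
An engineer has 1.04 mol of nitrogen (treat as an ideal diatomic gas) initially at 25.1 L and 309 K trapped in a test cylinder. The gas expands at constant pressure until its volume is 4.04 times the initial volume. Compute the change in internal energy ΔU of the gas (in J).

P₁ = nRT₁/V₁ = 1.04×8.314×309/25.1 = 106 kPa.
Isobaric: P stays 106 kPa; V/T = const ⇒ T₂ = 1250 K, V₂ = 101 L.
For an ideal gas ΔU = nCvΔT with Cv = (5/2)R = 20.8 J/(mol·K).
ΔU = 1.04×20.8×(1250−309) = 20300 J.

20300 J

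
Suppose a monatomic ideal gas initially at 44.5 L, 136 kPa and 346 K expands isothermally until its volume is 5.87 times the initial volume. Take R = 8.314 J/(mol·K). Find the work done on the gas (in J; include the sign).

n = P₁V₁/(RT₁) = 136×44.5/(8.314×346) = 2.10 mol.
Isothermal: T stays 346 K; PV = const ⇒ V₂ = 261 L, P₂ = 23.2 kPa.
W = nRT ln(V₂/V₁) = 2.10×8.314×346×ln(5.87) = 10700 J.
Work done on the gas = −W_by = -10700 J.

-10700 J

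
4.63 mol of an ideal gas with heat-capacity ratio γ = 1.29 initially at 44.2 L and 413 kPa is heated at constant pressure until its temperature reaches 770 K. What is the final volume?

71.8 L

T₁ = P₁V₁/(nR) = 413×44.2/(4.63×8.314) = 474 K.
Isobaric: P stays 413 kPa; V/T = const ⇒ T₂ = 770 K, V₂ = 71.8 L.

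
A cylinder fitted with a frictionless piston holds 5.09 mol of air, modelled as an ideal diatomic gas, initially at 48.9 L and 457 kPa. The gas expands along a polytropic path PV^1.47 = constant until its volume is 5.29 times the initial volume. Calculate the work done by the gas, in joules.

T₁ = P₁V₁/(nR) = 457×48.9/(5.09×8.314) = 528 K.
Polytropic n=1.47: T₂ = T₁(V₁/V₂)^(n−1) = 528×(0.189)^0.47 = 241 K; P₂ = P₁(V₁/V₂)^n = 39.5 kPa.
W = (P₁V₁−P₂V₂)/(n−1) = (457×48.9−39.5×259)/0.47 = 25800 J.

25800 J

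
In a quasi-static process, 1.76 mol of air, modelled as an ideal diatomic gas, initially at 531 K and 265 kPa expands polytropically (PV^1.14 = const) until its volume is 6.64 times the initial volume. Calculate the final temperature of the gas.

V₁ = nRT₁/P₁ = 1.76×8.314×531/265 = 29.3 L.
Polytropic n=1.14: T₂ = T₁(V₁/V₂)^(n−1) = 531×(0.151)^0.14 = 407 K; P₂ = P₁(V₁/V₂)^n = 30.6 kPa.

407 K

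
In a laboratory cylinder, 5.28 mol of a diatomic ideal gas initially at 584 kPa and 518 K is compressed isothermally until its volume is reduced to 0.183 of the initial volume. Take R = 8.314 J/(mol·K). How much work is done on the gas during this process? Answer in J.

V₁ = nRT₁/P₁ = 5.28×8.314×518/584 = 38.9 L.
Isothermal: T stays 518 K; PV = const ⇒ V₂ = 7.13 L, P₂ = 3190 kPa.
W = nRT ln(V₂/V₁) = 5.28×8.314×518×ln(0.183) = -38600 J.
Work done on the gas = −W_by = 38600 J.

38600 J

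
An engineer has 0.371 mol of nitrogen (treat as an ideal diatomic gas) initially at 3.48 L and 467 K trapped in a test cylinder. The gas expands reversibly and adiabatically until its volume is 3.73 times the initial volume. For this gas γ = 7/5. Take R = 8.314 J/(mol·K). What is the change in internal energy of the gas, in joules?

P₁ = nRT₁/V₁ = 0.371×8.314×467/3.48 = 414 kPa.
Adiabatic: TV^(γ−1) = const ⇒ T₂ = 467×(0.268)^0.400 = 276 K; PV^γ = const ⇒ P₂ = 65.5 kPa.
For an ideal gas ΔU = nCvΔT with Cv = (5/2)R = 20.8 J/(mol·K).
ΔU = 0.371×20.8×(276−467) = -1470 J.

-1470 J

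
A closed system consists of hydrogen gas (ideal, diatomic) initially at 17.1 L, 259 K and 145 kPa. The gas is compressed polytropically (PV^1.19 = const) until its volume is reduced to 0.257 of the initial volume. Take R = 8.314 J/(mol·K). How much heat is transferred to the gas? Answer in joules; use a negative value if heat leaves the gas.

n = P₁V₁/(RT₁) = 145×17.1/(8.314×259) = 1.15 mol.
Polytropic n=1.19: T₂ = T₁(V₁/V₂)^(n−1) = 259×(3.89)^0.19 = 335 K; P₂ = P₁(V₁/V₂)^n = 730 kPa.
W = (P₁V₁−P₂V₂)/(n−1) = (145×17.1−730×4.39)/0.19 = -3840 J.
ΔU = nCvΔT = 1.15×20.8×(335−259) = 1830 J.
Q = ΔU + W = -2020 J.

-2020 J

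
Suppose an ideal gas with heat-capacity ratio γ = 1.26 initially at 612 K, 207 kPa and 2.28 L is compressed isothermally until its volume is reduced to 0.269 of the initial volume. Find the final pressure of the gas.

Isothermal: T stays 612 K; PV = const ⇒ V₂ = 0.613 L, P₂ = 770 kPa.

770 kPa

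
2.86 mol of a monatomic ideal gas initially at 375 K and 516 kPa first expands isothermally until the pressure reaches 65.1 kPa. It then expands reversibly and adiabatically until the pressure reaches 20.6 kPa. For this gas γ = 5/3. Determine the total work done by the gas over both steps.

23400 J

V₁ = nRT₁/P₁ = 2.86×8.314×375/516 = 17.3 L.
Step 1 — Isothermal: T stays 375 K; PV = const ⇒ V₂ = 137 L, P₂ = 65.1 kPa.
ΔU = 0 (ideal gas, T constant).
W = nRT ln(V₂/V₁) = 2.86×8.314×375×ln(7.93) = 18500 J.
Q = ΔU + W = 18500 J.
State after step 1: P = 65.1 kPa, V = 137 L, T = 375 K.
Step 2 — Adiabatic: T₂/T₁ = (P₂/P₁)^((γ−1)/γ) ⇒ T₂ = 375×(0.316)^0.400 = 237 K; V₂ = 273 L.
ΔU = nCvΔT = 2.86×12.5×(237−375) = -4930 J.
Q = 0 for an adiabatic process, so W = −ΔU = 4930 J.
Net over both steps: W = 23400 J, Q = 18500 J, ΔU = -4930 J.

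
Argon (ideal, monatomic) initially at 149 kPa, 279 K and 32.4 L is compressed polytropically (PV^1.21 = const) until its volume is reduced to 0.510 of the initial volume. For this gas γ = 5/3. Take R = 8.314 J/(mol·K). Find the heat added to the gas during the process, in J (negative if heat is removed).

n = P₁V₁/(RT₁) = 149×32.4/(8.314×279) = 2.08 mol.
Polytropic n=1.21: T₂ = T₁(V₁/V₂)^(n−1) = 279×(1.96)^0.21 = 321 K; P₂ = P₁(V₁/V₂)^n = 337 kPa.
W = (P₁V₁−P₂V₂)/(n−1) = (149×32.4−337×16.5)/0.21 = -3490 J.
ΔU = nCvΔT = 2.08×12.5×(321−279) = 1100 J.
Q = ΔU + W = -2390 J.

-2390 J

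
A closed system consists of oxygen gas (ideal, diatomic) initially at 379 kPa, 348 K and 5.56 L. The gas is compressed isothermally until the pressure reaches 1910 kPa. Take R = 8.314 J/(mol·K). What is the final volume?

Isothermal: T stays 348 K; PV = const ⇒ V₂ = 1.10 L, P₂ = 1910 kPa.

1.10 L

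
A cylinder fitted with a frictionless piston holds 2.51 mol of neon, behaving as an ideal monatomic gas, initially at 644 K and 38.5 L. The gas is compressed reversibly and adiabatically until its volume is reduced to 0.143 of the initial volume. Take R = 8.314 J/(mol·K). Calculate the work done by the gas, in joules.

P₁ = nRT₁/V₁ = 2.51×8.314×644/38.5 = 349 kPa.
Adiabatic: TV^(γ−1) = const ⇒ T₂ = 644×(6.99)^0.667 = 2360 K; PV^γ = const ⇒ P₂ = 8930 kPa.
ΔU = nCvΔT = 2.51×12.5×(2360−644) = 53600 J.
Q = 0 for an adiabatic process, so W = −ΔU = -53600 J.

-53600 J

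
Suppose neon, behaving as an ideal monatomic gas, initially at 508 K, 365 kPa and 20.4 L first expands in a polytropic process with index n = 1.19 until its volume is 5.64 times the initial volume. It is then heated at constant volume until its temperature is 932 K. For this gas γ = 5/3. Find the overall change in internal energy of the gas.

9320 J

n = P₁V₁/(RT₁) = 365×20.4/(8.314×508) = 1.76 mol.
Step 1 — Polytropic n=1.19: T₂ = T₁(V₁/V₂)^(n−1) = 508×(0.177)^0.19 = 366 K; P₂ = P₁(V₁/V₂)^n = 46.6 kPa.
W = (P₁V₁−P₂V₂)/(n−1) = (365×20.4−46.6×115)/0.19 = 11000 J.
ΔU = nCvΔT = 1.76×12.5×(366−508) = -3130 J.
Q = ΔU + W = 7850 J.
State after step 1: P = 46.6 kPa, V = 115 L, T = 366 K.
Step 2 — Isochoric: V stays 115 L; P/T = const ⇒ T₂ = 932 K, P₂ = 119 kPa.
W = 0 (no volume change).
ΔU = nCvΔT = 1.76×12.5×(932−366) = 12500 J.
Q = ΔU = 12500 J.
Net over both steps: W = 11000 J, Q = 20300 J, ΔU = 9320 J.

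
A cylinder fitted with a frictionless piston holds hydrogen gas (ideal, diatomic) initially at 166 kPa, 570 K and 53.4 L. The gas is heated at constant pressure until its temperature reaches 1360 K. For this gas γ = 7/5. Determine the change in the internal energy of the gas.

n = P₁V₁/(RT₁) = 166×53.4/(8.314×570) = 1.87 mol.
Isobaric: P stays 166 kPa; V/T = const ⇒ T₂ = 1360 K, V₂ = 127 L.
For an ideal gas ΔU = nCvΔT with Cv = (5/2)R = 20.8 J/(mol·K).
ΔU = 1.87×20.8×(1360−570) = 30700 J.

30700 J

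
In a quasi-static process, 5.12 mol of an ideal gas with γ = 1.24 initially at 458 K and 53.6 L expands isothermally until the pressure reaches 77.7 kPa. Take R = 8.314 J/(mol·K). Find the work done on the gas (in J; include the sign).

-30100 J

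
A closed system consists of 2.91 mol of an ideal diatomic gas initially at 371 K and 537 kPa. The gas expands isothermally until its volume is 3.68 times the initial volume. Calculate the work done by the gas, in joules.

V₁ = nRT₁/P₁ = 2.91×8.314×371/537 = 16.7 L.
Isothermal: T stays 371 K; PV = const ⇒ V₂ = 61.5 L, P₂ = 146 kPa.
W = nRT ln(V₂/V₁) = 2.91×8.314×371×ln(3.68) = 11700 J.

11700 J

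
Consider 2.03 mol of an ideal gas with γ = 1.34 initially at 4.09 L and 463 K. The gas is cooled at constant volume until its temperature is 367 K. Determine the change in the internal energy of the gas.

-4770 J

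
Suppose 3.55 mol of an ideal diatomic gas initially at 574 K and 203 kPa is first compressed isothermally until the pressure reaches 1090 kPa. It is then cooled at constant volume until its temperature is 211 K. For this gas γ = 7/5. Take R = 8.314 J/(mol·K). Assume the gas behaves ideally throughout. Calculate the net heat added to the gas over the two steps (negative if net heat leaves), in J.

V₁ = nRT₁/P₁ = 3.55×8.314×574/203 = 83.5 L.
Step 1 — Isothermal: T stays 574 K; PV = const ⇒ V₂ = 15.5 L, P₂ = 1090 kPa.
ΔU = 0 (ideal gas, T constant).
W = nRT ln(V₂/V₁) = 3.55×8.314×574×ln(0.186) = -28500 J.
Q = ΔU + W = -28500 J.
State after step 1: P = 1090 kPa, V = 15.5 L, T = 574 K.
Step 2 — Isochoric: V stays 15.5 L; P/T = const ⇒ T₂ = 211 K, P₂ = 401 kPa.
W = 0 (no volume change).
ΔU = nCvΔT = 3.55×20.8×(211−574) = -26800 J.
Q = ΔU = -26800 J.
Net over both steps: W = -28500 J, Q = -55300 J, ΔU = -26800 J.

-55300 J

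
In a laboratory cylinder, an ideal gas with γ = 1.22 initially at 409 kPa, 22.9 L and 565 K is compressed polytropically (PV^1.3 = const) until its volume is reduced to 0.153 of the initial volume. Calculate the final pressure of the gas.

Polytropic n=1.3: T₂ = T₁(V₁/V₂)^(n−1) = 565×(6.54)^0.30 = 992 K; P₂ = P₁(V₁/V₂)^n = 4690 kPa.

4690 kPa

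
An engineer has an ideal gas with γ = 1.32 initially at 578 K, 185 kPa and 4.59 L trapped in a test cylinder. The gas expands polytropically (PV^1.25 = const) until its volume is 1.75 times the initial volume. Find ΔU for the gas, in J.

n = P₁V₁/(RT₁) = 185×4.59/(8.314×578) = 0.177 mol.
Polytropic n=1.25: T₂ = T₁(V₁/V₂)^(n−1) = 578×(0.571)^0.25 = 503 K; P₂ = P₁(V₁/V₂)^n = 91.9 kPa.
For an ideal gas ΔU = nCvΔT with Cv = R/(γ−1) = 26.0 J/(mol·K).
ΔU = 0.177×26.0×(503−578) = -346 J.

-346 J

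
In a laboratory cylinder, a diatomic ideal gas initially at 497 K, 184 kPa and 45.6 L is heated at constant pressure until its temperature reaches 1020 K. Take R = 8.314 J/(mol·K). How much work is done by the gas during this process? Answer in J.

8830 J

n = P₁V₁/(RT₁) = 184×45.6/(8.314×497) = 2.03 mol.
Isobaric: P stays 184 kPa; V/T = const ⇒ T₂ = 1020 K, V₂ = 93.6 L.
W = PΔV = 184×(93.6−45.6) kPa·L = 8830 J.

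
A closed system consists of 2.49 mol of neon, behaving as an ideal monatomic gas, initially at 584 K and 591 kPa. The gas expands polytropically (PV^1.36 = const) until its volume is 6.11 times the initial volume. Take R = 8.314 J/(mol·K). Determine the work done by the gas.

V₁ = nRT₁/P₁ = 2.49×8.314×584/591 = 20.5 L.
Polytropic n=1.36: T₂ = T₁(V₁/V₂)^(n−1) = 584×(0.164)^0.36 = 304 K; P₂ = P₁(V₁/V₂)^n = 50.4 kPa.
W = (P₁V₁−P₂V₂)/(n−1) = (591×20.5−50.4×125)/0.36 = 16100 J.

16100 J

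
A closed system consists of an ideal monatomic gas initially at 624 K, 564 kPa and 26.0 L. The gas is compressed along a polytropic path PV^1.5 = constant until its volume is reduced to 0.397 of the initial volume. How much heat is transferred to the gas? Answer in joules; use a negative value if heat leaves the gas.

-4300 J

n = P₁V₁/(RT₁) = 564×26.0/(8.314×624) = 2.83 mol.
Polytropic n=1.5: T₂ = T₁(V₁/V₂)^(n−1) = 624×(2.52)^0.50 = 990 K; P₂ = P₁(V₁/V₂)^n = 2250 kPa.
W = (P₁V₁−P₂V₂)/(n−1) = (564×26.0−2250×10.3)/0.50 = -17200 J.
ΔU = nCvΔT = 2.83×12.5×(990−624) = 12900 J.
Q = ΔU + W = -4300 J.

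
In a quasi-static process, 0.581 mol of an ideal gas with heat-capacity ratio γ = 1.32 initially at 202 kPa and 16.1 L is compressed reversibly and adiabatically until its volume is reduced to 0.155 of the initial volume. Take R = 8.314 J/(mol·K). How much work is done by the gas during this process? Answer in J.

T₁ = P₁V₁/(nR) = 202×16.1/(0.581×8.314) = 673 K.
Adiabatic: TV^(γ−1) = const ⇒ T₂ = 673×(6.45)^0.320 = 1220 K; PV^γ = const ⇒ P₂ = 2370 kPa.
ΔU = nCvΔT = 0.581×26.0×(1220−673) = 8290 J.
Q = 0 for an adiabatic process, so W = −ΔU = -8290 J.

-8290 J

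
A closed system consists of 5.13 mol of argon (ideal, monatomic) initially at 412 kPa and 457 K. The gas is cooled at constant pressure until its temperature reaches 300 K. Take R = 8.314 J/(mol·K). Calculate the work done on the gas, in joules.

6700 J

V₁ = nRT₁/P₁ = 5.13×8.314×457/412 = 47.3 L.
Isobaric: P stays 412 kPa; V/T = const ⇒ T₂ = 300 K, V₂ = 31.1 L.
W = PΔV = 412×(31.1−47.3) kPa·L = -6700 J.
Work done on the gas = −W_by = 6700 J.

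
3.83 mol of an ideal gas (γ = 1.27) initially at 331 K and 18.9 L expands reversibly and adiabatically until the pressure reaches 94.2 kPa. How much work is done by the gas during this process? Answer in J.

12300 J

P₁ = nRT₁/V₁ = 3.83×8.314×331/18.9 = 558 kPa.
Adiabatic: T₂/T₁ = (P₂/P₁)^((γ−1)/γ) ⇒ T₂ = 331×(0.169)^0.213 = 227 K; V₂ = 76.7 L.
ΔU = nCvΔT = 3.83×30.8×(227−331) = -12300 J.
Q = 0 for an adiabatic process, so W = −ΔU = 12300 J.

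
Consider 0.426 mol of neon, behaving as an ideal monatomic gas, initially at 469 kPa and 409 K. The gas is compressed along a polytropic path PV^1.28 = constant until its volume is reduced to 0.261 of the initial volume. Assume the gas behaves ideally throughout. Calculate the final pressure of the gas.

V₁ = nRT₁/P₁ = 0.426×8.314×409/469 = 3.09 L.
Polytropic n=1.28: T₂ = T₁(V₁/V₂)^(n−1) = 409×(3.83)^0.28 = 596 K; P₂ = P₁(V₁/V₂)^n = 2620 kPa.

2620 kPa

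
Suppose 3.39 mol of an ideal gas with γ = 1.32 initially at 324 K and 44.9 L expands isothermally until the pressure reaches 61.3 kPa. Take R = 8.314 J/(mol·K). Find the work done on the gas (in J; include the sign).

-11000 J

P₁ = nRT₁/V₁ = 3.39×8.314×324/44.9 = 203 kPa.
Isothermal: T stays 324 K; PV = const ⇒ V₂ = 149 L, P₂ = 61.3 kPa.
W = nRT ln(V₂/V₁) = 3.39×8.314×324×ln(3.32) = 11000 J.
Work done on the gas = −W_by = -11000 J.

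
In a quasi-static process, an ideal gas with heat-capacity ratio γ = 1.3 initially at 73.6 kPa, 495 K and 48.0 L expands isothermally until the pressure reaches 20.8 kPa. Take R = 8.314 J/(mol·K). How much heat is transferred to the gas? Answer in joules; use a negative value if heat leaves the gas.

n = P₁V₁/(RT₁) = 73.6×48.0/(8.314×495) = 0.858 mol.
Isothermal: T stays 495 K; PV = const ⇒ V₂ = 170 L, P₂ = 20.8 kPa.
ΔU = 0 (ideal gas, T constant).
W = nRT ln(V₂/V₁) = 0.858×8.314×495×ln(3.54) = 4460 J.
Q = ΔU + W = 4460 J.

4460 J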